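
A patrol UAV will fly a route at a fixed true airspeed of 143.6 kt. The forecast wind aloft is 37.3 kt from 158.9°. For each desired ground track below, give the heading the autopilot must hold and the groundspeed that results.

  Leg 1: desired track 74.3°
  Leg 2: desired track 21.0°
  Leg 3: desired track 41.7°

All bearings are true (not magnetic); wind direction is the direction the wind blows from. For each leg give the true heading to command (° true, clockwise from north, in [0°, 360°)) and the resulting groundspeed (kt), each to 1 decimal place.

Leg 1: desired track 74.3°; wind correction +15.0° → command heading 89.3°, groundspeed 135.2 kt
Leg 2: desired track 21.0°; wind correction +10.0° → command heading 31.0°, groundspeed 169.1 kt
Leg 3: desired track 41.7°; wind correction +13.4° → command heading 55.1°, groundspeed 156.8 kt

Leg 1: heading=89.3°, groundspeed=135.2 kt
Leg 2: heading=31.0°, groundspeed=169.1 kt
Leg 3: heading=55.1°, groundspeed=156.8 kt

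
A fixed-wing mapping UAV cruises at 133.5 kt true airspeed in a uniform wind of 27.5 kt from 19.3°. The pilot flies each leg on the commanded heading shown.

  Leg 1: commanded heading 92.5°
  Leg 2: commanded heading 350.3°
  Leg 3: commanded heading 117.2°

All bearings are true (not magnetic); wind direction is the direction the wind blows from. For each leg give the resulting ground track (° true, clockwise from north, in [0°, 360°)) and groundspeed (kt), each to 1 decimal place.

Leg 1: heading 92.5°; drift +11.8° → track 104.3°, groundspeed 128.3 kt
Leg 2: heading 350.3°; drift -6.9° → track 343.4°, groundspeed 110.3 kt
Leg 3: heading 117.2°; drift +11.2° → track 128.4°, groundspeed 140.0 kt

Leg 1: track=104.3°, groundspeed=128.3 kt
Leg 2: track=343.4°, groundspeed=110.3 kt
Leg 3: track=128.4°, groundspeed=140.0 kt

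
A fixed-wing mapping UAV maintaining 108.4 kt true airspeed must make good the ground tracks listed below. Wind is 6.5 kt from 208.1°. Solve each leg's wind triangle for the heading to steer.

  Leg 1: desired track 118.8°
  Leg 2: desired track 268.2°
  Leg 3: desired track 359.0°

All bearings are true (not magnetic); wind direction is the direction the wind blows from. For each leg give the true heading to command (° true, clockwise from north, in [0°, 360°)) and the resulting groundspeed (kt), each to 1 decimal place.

Leg 1: desired track 118.8°; wind correction +3.4° → command heading 122.2°, groundspeed 108.1 kt
Leg 2: desired track 268.2°; wind correction -3.0° → command heading 265.2°, groundspeed 105.0 kt
Leg 3: desired track 359.0°; wind correction -1.7° → command heading 357.3°, groundspeed 114.0 kt

Leg 1: heading=122.2°, groundspeed=108.1 kt
Leg 2: heading=265.2°, groundspeed=105.0 kt
Leg 3: heading=357.3°, groundspeed=114.0 kt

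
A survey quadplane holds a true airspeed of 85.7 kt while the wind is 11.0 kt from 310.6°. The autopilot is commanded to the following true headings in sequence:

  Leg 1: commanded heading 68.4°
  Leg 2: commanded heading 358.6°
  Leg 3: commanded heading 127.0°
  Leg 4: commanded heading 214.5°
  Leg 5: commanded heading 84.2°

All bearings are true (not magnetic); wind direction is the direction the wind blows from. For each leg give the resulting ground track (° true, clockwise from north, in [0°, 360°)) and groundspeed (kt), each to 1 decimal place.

Leg 1: track=74.5°, groundspeed=91.3 kt
Leg 2: track=4.6°, groundspeed=78.8 kt
Leg 3: track=127.4°, groundspeed=96.7 kt
Leg 4: track=207.3°, groundspeed=87.6 kt
Leg 5: track=89.1°, groundspeed=93.6 kt

Leg 1: heading 68.4°; drift +6.1° → track 74.5°, groundspeed 91.3 kt
Leg 2: heading 358.6°; drift +6.0° → track 4.6°, groundspeed 78.8 kt
Leg 3: heading 127.0°; drift +0.4° → track 127.4°, groundspeed 96.7 kt
Leg 4: heading 214.5°; drift -7.2° → track 207.3°, groundspeed 87.6 kt
Leg 5: heading 84.2°; drift +4.9° → track 89.1°, groundspeed 93.6 kt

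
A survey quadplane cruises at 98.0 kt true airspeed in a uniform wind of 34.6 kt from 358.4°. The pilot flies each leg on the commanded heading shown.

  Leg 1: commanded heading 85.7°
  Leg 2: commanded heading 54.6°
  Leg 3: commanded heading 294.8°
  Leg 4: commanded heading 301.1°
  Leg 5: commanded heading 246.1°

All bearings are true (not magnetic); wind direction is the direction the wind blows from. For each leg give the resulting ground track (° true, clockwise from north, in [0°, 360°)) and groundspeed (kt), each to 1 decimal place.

Leg 1: heading 85.7°; drift +19.7° → track 105.4°, groundspeed 102.4 kt
Leg 2: heading 54.6°; drift +20.1° → track 74.7°, groundspeed 83.8 kt
Leg 3: heading 294.8°; drift -20.6° → track 274.2°, groundspeed 88.2 kt
Leg 4: heading 301.1°; drift -20.2° → track 280.9°, groundspeed 84.5 kt
Leg 5: heading 246.1°; drift -16.1° → track 230.0°, groundspeed 115.6 kt

Leg 1: track=105.4°, groundspeed=102.4 kt
Leg 2: track=74.7°, groundspeed=83.8 kt
Leg 3: track=274.2°, groundspeed=88.2 kt
Leg 4: track=280.9°, groundspeed=84.5 kt
Leg 5: track=230.0°, groundspeed=115.6 kt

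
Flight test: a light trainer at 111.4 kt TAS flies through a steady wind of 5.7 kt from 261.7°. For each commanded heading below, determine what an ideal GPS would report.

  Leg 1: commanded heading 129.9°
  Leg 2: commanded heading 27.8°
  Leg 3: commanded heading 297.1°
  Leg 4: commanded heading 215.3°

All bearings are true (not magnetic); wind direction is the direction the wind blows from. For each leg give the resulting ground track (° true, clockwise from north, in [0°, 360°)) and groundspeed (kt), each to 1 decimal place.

Leg 1: track=127.8°, groundspeed=115.3 kt
Leg 2: track=30.1°, groundspeed=114.9 kt
Leg 3: track=298.9°, groundspeed=106.8 kt
Leg 4: track=213.1°, groundspeed=107.5 kt

Leg 1: heading 129.9°; drift -2.1° → track 127.8°, groundspeed 115.3 kt
Leg 2: heading 27.8°; drift +2.3° → track 30.1°, groundspeed 114.9 kt
Leg 3: heading 297.1°; drift +1.8° → track 298.9°, groundspeed 106.8 kt
Leg 4: heading 215.3°; drift -2.2° → track 213.1°, groundspeed 107.5 kt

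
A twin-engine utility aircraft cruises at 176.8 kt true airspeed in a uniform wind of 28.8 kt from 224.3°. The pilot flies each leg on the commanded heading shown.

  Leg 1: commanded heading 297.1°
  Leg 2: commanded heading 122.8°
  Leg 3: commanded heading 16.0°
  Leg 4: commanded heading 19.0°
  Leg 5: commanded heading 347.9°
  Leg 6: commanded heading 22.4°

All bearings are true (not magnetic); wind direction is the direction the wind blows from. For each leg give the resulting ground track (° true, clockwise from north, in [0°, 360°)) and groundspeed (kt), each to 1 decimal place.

Leg 1: track=306.4°, groundspeed=170.5 kt
Leg 2: track=114.0°, groundspeed=184.7 kt
Leg 3: track=19.9°, groundspeed=202.6 kt
Leg 4: track=22.5°, groundspeed=203.2 kt
Leg 5: track=355.0°, groundspeed=194.2 kt
Leg 6: track=25.4°, groundspeed=203.8 kt

Leg 1: heading 297.1°; drift +9.3° → track 306.4°, groundspeed 170.5 kt
Leg 2: heading 122.8°; drift -8.8° → track 114.0°, groundspeed 184.7 kt
Leg 3: heading 16.0°; drift +3.9° → track 19.9°, groundspeed 202.6 kt
Leg 4: heading 19.0°; drift +3.5° → track 22.5°, groundspeed 203.2 kt
Leg 5: heading 347.9°; drift +7.1° → track 355.0°, groundspeed 194.2 kt
Leg 6: heading 22.4°; drift +3.0° → track 25.4°, groundspeed 203.8 kt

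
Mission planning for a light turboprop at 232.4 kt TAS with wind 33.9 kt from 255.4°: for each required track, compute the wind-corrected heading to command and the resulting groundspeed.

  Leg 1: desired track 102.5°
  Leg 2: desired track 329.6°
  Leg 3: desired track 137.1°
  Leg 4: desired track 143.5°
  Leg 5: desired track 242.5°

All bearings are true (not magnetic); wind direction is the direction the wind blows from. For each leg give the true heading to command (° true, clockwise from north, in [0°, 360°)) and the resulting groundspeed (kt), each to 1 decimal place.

Leg 1: heading=106.3°, groundspeed=262.1 kt
Leg 2: heading=321.5°, groundspeed=220.9 kt
Leg 3: heading=144.5°, groundspeed=246.5 kt
Leg 4: heading=151.3°, groundspeed=242.9 kt
Leg 5: heading=244.4°, groundspeed=199.2 kt

Leg 1: desired track 102.5°; wind correction +3.8° → command heading 106.3°, groundspeed 262.1 kt
Leg 2: desired track 329.6°; wind correction -8.1° → command heading 321.5°, groundspeed 220.9 kt
Leg 3: desired track 137.1°; wind correction +7.4° → command heading 144.5°, groundspeed 246.5 kt
Leg 4: desired track 143.5°; wind correction +7.8° → command heading 151.3°, groundspeed 242.9 kt
Leg 5: desired track 242.5°; wind correction +1.9° → command heading 244.4°, groundspeed 199.2 kt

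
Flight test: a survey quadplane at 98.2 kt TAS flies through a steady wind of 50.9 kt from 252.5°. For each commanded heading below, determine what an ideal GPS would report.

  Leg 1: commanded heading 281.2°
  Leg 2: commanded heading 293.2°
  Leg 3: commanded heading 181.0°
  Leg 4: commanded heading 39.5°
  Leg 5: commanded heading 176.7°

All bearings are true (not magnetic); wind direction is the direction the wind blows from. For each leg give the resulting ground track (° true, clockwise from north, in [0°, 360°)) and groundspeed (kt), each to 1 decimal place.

Leg 1: heading 281.2°; drift +24.5° → track 305.7°, groundspeed 58.9 kt
Leg 2: heading 293.2°; drift +29.1° → track 322.3°, groundspeed 68.2 kt
Leg 3: heading 181.0°; drift -30.5° → track 150.5°, groundspeed 95.2 kt
Leg 4: heading 39.5°; drift +11.1° → track 50.6°, groundspeed 143.6 kt
Leg 5: heading 176.7°; drift -29.9° → track 146.8°, groundspeed 98.9 kt

Leg 1: track=305.7°, groundspeed=58.9 kt
Leg 2: track=322.3°, groundspeed=68.2 kt
Leg 3: track=150.5°, groundspeed=95.2 kt
Leg 4: track=50.6°, groundspeed=143.6 kt
Leg 5: track=146.8°, groundspeed=98.9 kt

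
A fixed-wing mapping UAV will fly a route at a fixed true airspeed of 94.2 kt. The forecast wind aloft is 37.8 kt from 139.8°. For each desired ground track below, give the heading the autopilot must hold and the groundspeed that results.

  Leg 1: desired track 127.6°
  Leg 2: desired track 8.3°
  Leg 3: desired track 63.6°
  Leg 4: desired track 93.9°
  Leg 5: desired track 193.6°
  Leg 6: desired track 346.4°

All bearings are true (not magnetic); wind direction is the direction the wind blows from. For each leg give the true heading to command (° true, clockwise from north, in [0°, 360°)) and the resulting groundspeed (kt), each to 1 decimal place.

Leg 1: desired track 127.6°; wind correction +4.9° → command heading 132.5°, groundspeed 56.9 kt
Leg 2: desired track 8.3°; wind correction +17.5° → command heading 25.8°, groundspeed 114.9 kt
Leg 3: desired track 63.6°; wind correction +22.9° → command heading 86.5°, groundspeed 77.7 kt
Leg 4: desired track 93.9°; wind correction +16.7° → command heading 110.6°, groundspeed 63.9 kt
Leg 5: desired track 193.6°; wind correction -18.9° → command heading 174.7°, groundspeed 66.8 kt
Leg 6: desired track 346.4°; wind correction +10.4° → command heading 356.8°, groundspeed 126.5 kt

Leg 1: heading=132.5°, groundspeed=56.9 kt
Leg 2: heading=25.8°, groundspeed=114.9 kt
Leg 3: heading=86.5°, groundspeed=77.7 kt
Leg 4: heading=110.6°, groundspeed=63.9 kt
Leg 5: heading=174.7°, groundspeed=66.8 kt
Leg 6: heading=356.8°, groundspeed=126.5 kt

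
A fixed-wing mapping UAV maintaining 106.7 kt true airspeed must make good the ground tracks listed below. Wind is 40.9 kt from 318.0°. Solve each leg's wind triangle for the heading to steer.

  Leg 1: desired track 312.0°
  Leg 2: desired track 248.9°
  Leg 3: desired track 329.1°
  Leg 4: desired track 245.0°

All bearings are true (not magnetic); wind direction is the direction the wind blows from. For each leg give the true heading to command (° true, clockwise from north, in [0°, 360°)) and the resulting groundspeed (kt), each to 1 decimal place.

Leg 1: heading=314.3°, groundspeed=65.9 kt
Leg 2: heading=269.9°, groundspeed=85.0 kt
Leg 3: heading=324.9°, groundspeed=66.3 kt
Leg 4: heading=266.5°, groundspeed=87.3 kt

Leg 1: desired track 312.0°; wind correction +2.3° → command heading 314.3°, groundspeed 65.9 kt
Leg 2: desired track 248.9°; wind correction +21.0° → command heading 269.9°, groundspeed 85.0 kt
Leg 3: desired track 329.1°; wind correction -4.2° → command heading 324.9°, groundspeed 66.3 kt
Leg 4: desired track 245.0°; wind correction +21.5° → command heading 266.5°, groundspeed 87.3 kt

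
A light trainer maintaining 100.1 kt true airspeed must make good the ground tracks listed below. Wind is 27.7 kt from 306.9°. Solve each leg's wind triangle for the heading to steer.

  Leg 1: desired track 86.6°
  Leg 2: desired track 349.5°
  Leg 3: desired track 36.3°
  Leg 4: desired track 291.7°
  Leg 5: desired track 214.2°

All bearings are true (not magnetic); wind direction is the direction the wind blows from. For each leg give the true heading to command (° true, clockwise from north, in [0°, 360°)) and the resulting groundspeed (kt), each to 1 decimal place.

Leg 1: desired track 86.6°; wind correction -10.3° → command heading 76.3°, groundspeed 119.6 kt
Leg 2: desired track 349.5°; wind correction -10.8° → command heading 338.7°, groundspeed 77.9 kt
Leg 3: desired track 36.3°; wind correction -16.1° → command heading 20.2°, groundspeed 95.9 kt
Leg 4: desired track 291.7°; wind correction +4.2° → command heading 295.9°, groundspeed 73.1 kt
Leg 5: desired track 214.2°; wind correction +16.0° → command heading 230.2°, groundspeed 97.5 kt

Leg 1: heading=76.3°, groundspeed=119.6 kt
Leg 2: heading=338.7°, groundspeed=77.9 kt
Leg 3: heading=20.2°, groundspeed=95.9 kt
Leg 4: heading=295.9°, groundspeed=73.1 kt
Leg 5: heading=230.2°, groundspeed=97.5 kt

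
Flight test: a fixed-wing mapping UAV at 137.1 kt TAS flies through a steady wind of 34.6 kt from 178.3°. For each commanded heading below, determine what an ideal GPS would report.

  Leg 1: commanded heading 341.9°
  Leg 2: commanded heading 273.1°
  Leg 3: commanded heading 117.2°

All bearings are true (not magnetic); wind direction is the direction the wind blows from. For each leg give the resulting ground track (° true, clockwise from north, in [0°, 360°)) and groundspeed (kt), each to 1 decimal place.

Leg 1: track=345.2°, groundspeed=170.6 kt
Leg 2: track=286.9°, groundspeed=144.2 kt
Leg 3: track=103.1°, groundspeed=124.1 kt

Leg 1: heading 341.9°; drift +3.3° → track 345.2°, groundspeed 170.6 kt
Leg 2: heading 273.1°; drift +13.8° → track 286.9°, groundspeed 144.2 kt
Leg 3: heading 117.2°; drift -14.1° → track 103.1°, groundspeed 124.1 kt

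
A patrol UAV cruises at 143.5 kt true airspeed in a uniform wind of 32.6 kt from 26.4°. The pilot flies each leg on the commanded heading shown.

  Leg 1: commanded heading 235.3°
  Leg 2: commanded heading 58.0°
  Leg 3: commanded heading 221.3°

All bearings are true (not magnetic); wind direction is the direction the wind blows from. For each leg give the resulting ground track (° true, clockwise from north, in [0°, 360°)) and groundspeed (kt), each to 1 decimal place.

Leg 1: track=230.1°, groundspeed=172.8 kt
Leg 2: track=66.4°, groundspeed=117.0 kt
Leg 3: track=218.6°, groundspeed=175.2 kt

Leg 1: heading 235.3°; drift -5.2° → track 230.1°, groundspeed 172.8 kt
Leg 2: heading 58.0°; drift +8.4° → track 66.4°, groundspeed 117.0 kt
Leg 3: heading 221.3°; drift -2.7° → track 218.6°, groundspeed 175.2 kt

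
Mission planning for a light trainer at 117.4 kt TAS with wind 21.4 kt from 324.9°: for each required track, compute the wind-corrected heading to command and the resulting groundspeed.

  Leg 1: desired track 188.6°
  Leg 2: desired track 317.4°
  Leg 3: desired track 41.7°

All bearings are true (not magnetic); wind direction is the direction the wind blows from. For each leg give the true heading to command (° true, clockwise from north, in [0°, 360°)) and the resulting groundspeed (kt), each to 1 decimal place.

Leg 1: desired track 188.6°; wind correction +7.2° → command heading 195.8°, groundspeed 131.9 kt
Leg 2: desired track 317.4°; wind correction +1.4° → command heading 318.8°, groundspeed 96.1 kt
Leg 3: desired track 41.7°; wind correction -10.2° → command heading 31.5°, groundspeed 110.6 kt

Leg 1: heading=195.8°, groundspeed=131.9 kt
Leg 2: heading=318.8°, groundspeed=96.1 kt
Leg 3: heading=31.5°, groundspeed=110.6 kt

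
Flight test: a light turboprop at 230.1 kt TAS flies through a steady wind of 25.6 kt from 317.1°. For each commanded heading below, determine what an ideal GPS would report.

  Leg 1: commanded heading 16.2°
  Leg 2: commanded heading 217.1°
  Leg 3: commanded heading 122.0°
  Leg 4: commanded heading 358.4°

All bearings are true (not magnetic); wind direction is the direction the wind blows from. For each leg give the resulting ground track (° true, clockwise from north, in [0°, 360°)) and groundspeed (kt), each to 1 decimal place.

Leg 1: heading 16.2°; drift +5.8° → track 22.0°, groundspeed 218.1 kt
Leg 2: heading 217.1°; drift -6.1° → track 211.0°, groundspeed 235.9 kt
Leg 3: heading 122.0°; drift +1.5° → track 123.5°, groundspeed 254.9 kt
Leg 4: heading 358.4°; drift +4.6° → track 3.0°, groundspeed 211.5 kt

Leg 1: track=22.0°, groundspeed=218.1 kt
Leg 2: track=211.0°, groundspeed=235.9 kt
Leg 3: track=123.5°, groundspeed=254.9 kt
Leg 4: track=3.0°, groundspeed=211.5 kt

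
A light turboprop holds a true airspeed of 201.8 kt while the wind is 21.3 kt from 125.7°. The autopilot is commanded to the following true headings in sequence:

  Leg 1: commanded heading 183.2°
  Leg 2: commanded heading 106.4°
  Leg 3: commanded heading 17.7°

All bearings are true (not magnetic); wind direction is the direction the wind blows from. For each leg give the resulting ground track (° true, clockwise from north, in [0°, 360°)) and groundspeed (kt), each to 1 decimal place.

Leg 1: track=188.6°, groundspeed=191.2 kt
Leg 2: track=104.2°, groundspeed=181.8 kt
Leg 3: track=12.1°, groundspeed=209.4 kt

Leg 1: heading 183.2°; drift +5.4° → track 188.6°, groundspeed 191.2 kt
Leg 2: heading 106.4°; drift -2.2° → track 104.2°, groundspeed 181.8 kt
Leg 3: heading 17.7°; drift -5.6° → track 12.1°, groundspeed 209.4 kt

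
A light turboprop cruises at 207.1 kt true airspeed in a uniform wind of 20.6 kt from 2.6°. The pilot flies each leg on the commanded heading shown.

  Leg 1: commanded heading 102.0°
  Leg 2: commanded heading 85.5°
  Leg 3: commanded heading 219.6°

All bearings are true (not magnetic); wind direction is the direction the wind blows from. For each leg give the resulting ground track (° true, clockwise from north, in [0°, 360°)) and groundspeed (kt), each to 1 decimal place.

Leg 1: heading 102.0°; drift +5.5° → track 107.5°, groundspeed 211.4 kt
Leg 2: heading 85.5°; drift +5.7° → track 91.2°, groundspeed 205.6 kt
Leg 3: heading 219.6°; drift -3.2° → track 216.4°, groundspeed 223.9 kt

Leg 1: track=107.5°, groundspeed=211.4 kt
Leg 2: track=91.2°, groundspeed=205.6 kt
Leg 3: track=216.4°, groundspeed=223.9 kt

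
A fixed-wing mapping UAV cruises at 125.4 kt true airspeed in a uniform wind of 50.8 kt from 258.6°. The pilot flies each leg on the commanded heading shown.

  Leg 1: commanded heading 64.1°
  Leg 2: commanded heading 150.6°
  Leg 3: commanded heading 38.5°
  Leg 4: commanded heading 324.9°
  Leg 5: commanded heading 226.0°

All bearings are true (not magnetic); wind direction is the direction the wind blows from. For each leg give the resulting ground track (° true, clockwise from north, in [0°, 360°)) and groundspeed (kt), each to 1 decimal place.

Leg 1: heading 64.1°; drift +4.2° → track 68.3°, groundspeed 175.0 kt
Leg 2: heading 150.6°; drift -18.9° → track 131.7°, groundspeed 149.1 kt
Leg 3: heading 38.5°; drift +11.3° → track 49.8°, groundspeed 167.5 kt
Leg 4: heading 324.9°; drift +23.9° → track 348.8°, groundspeed 114.8 kt
Leg 5: heading 226.0°; drift -18.3° → track 207.7°, groundspeed 87.0 kt

Leg 1: track=68.3°, groundspeed=175.0 kt
Leg 2: track=131.7°, groundspeed=149.1 kt
Leg 3: track=49.8°, groundspeed=167.5 kt
Leg 4: track=348.8°, groundspeed=114.8 kt
Leg 5: track=207.7°, groundspeed=87.0 kt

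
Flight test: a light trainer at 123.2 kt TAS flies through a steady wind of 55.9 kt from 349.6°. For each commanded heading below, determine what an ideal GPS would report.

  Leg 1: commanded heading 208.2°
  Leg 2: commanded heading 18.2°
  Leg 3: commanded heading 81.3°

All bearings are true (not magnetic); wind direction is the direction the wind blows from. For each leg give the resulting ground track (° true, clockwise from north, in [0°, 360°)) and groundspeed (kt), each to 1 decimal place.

Leg 1: heading 208.2°; drift -11.8° → track 196.4°, groundspeed 170.5 kt
Leg 2: heading 18.2°; drift +19.9° → track 38.1°, groundspeed 78.8 kt
Leg 3: heading 81.3°; drift +24.1° → track 105.4°, groundspeed 136.8 kt

Leg 1: track=196.4°, groundspeed=170.5 kt
Leg 2: track=38.1°, groundspeed=78.8 kt
Leg 3: track=105.4°, groundspeed=136.8 kt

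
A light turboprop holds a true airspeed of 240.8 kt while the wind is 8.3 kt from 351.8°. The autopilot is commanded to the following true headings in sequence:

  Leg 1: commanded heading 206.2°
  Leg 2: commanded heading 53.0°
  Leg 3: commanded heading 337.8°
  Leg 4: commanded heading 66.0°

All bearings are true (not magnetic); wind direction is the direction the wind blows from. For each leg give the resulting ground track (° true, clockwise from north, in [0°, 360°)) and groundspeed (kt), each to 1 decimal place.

Leg 1: track=205.1°, groundspeed=247.7 kt
Leg 2: track=54.8°, groundspeed=236.9 kt
Leg 3: track=337.3°, groundspeed=232.8 kt
Leg 4: track=67.9°, groundspeed=238.7 kt

Leg 1: heading 206.2°; drift -1.1° → track 205.1°, groundspeed 247.7 kt
Leg 2: heading 53.0°; drift +1.8° → track 54.8°, groundspeed 236.9 kt
Leg 3: heading 337.8°; drift -0.5° → track 337.3°, groundspeed 232.8 kt
Leg 4: heading 66.0°; drift +1.9° → track 67.9°, groundspeed 238.7 kt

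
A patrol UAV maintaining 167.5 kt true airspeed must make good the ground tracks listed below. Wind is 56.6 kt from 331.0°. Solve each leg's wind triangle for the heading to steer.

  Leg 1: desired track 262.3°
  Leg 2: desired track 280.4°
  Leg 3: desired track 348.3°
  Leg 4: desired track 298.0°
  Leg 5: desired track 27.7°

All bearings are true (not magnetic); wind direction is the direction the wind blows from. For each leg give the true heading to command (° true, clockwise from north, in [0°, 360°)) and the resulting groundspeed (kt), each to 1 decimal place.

Leg 1: desired track 262.3°; wind correction +18.4° → command heading 280.7°, groundspeed 138.4 kt
Leg 2: desired track 280.4°; wind correction +15.1° → command heading 295.5°, groundspeed 125.8 kt
Leg 3: desired track 348.3°; wind correction -5.8° → command heading 342.5°, groundspeed 112.6 kt
Leg 4: desired track 298.0°; wind correction +10.6° → command heading 308.6°, groundspeed 117.2 kt
Leg 5: desired track 27.7°; wind correction -16.4° → command heading 11.3°, groundspeed 129.6 kt

Leg 1: heading=280.7°, groundspeed=138.4 kt
Leg 2: heading=295.5°, groundspeed=125.8 kt
Leg 3: heading=342.5°, groundspeed=112.6 kt
Leg 4: heading=308.6°, groundspeed=117.2 kt
Leg 5: heading=11.3°, groundspeed=129.6 kt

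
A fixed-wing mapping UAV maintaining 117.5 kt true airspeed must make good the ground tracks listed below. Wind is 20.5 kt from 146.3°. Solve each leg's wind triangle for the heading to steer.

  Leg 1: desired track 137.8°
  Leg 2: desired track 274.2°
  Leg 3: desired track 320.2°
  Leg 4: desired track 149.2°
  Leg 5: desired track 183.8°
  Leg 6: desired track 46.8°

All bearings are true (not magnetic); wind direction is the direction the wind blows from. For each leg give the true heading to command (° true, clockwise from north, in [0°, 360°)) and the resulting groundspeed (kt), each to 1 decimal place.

Leg 1: heading=139.3°, groundspeed=97.2 kt
Leg 2: heading=266.3°, groundspeed=129.0 kt
Leg 3: heading=319.1°, groundspeed=137.9 kt
Leg 4: heading=148.7°, groundspeed=97.0 kt
Leg 5: heading=177.7°, groundspeed=100.6 kt
Leg 6: heading=56.7°, groundspeed=119.1 kt

Leg 1: desired track 137.8°; wind correction +1.5° → command heading 139.3°, groundspeed 97.2 kt
Leg 2: desired track 274.2°; wind correction -7.9° → command heading 266.3°, groundspeed 129.0 kt
Leg 3: desired track 320.2°; wind correction -1.1° → command heading 319.1°, groundspeed 137.9 kt
Leg 4: desired track 149.2°; wind correction -0.5° → command heading 148.7°, groundspeed 97.0 kt
Leg 5: desired track 183.8°; wind correction -6.1° → command heading 177.7°, groundspeed 100.6 kt
Leg 6: desired track 46.8°; wind correction +9.9° → command heading 56.7°, groundspeed 119.1 kt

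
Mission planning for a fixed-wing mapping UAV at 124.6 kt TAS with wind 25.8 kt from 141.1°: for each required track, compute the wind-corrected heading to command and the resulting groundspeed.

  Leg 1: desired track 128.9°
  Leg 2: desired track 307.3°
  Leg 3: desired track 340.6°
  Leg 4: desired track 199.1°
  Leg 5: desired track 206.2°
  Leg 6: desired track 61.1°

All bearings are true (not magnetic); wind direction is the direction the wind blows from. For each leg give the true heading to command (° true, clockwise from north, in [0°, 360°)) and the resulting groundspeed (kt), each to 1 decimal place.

Leg 1: heading=131.4°, groundspeed=99.3 kt
Leg 2: heading=304.5°, groundspeed=149.5 kt
Leg 3: heading=344.6°, groundspeed=148.6 kt
Leg 4: heading=189.0°, groundspeed=109.0 kt
Leg 5: heading=195.4°, groundspeed=111.5 kt
Leg 6: heading=72.9°, groundspeed=117.5 kt

Leg 1: desired track 128.9°; wind correction +2.5° → command heading 131.4°, groundspeed 99.3 kt
Leg 2: desired track 307.3°; wind correction -2.8° → command heading 304.5°, groundspeed 149.5 kt
Leg 3: desired track 340.6°; wind correction +4.0° → command heading 344.6°, groundspeed 148.6 kt
Leg 4: desired track 199.1°; wind correction -10.1° → command heading 189.0°, groundspeed 109.0 kt
Leg 5: desired track 206.2°; wind correction -10.8° → command heading 195.4°, groundspeed 111.5 kt
Leg 6: desired track 61.1°; wind correction +11.8° → command heading 72.9°, groundspeed 117.5 kt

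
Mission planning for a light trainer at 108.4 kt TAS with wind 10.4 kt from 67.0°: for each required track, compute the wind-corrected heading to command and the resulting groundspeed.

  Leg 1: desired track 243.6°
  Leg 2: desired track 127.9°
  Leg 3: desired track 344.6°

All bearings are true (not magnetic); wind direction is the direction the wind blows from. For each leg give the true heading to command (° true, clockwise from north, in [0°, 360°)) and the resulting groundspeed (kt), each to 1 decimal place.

Leg 1: heading=243.3°, groundspeed=118.8 kt
Leg 2: heading=123.1°, groundspeed=103.0 kt
Leg 3: heading=350.1°, groundspeed=106.5 kt

Leg 1: desired track 243.6°; wind correction -0.3° → command heading 243.3°, groundspeed 118.8 kt
Leg 2: desired track 127.9°; wind correction -4.8° → command heading 123.1°, groundspeed 103.0 kt
Leg 3: desired track 344.6°; wind correction +5.5° → command heading 350.1°, groundspeed 106.5 kt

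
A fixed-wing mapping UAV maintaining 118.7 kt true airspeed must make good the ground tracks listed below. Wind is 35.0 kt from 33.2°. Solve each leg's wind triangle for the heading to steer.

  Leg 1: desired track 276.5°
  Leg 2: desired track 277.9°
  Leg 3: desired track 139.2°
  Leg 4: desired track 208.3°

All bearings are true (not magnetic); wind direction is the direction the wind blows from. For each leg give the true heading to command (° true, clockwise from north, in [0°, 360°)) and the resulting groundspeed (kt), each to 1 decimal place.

Leg 1: heading=291.8°, groundspeed=130.2 kt
Leg 2: heading=293.4°, groundspeed=129.4 kt
Leg 3: heading=122.7°, groundspeed=123.5 kt
Leg 4: heading=206.9°, groundspeed=153.5 kt

Leg 1: desired track 276.5°; wind correction +15.3° → command heading 291.8°, groundspeed 130.2 kt
Leg 2: desired track 277.9°; wind correction +15.5° → command heading 293.4°, groundspeed 129.4 kt
Leg 3: desired track 139.2°; wind correction -16.5° → command heading 122.7°, groundspeed 123.5 kt
Leg 4: desired track 208.3°; wind correction -1.4° → command heading 206.9°, groundspeed 153.5 kt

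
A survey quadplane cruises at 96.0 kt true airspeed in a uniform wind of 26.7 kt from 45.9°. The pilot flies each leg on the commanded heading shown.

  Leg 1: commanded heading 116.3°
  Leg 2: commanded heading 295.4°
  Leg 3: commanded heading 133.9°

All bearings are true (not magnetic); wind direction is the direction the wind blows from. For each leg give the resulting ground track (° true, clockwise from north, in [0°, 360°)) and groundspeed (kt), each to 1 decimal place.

Leg 1: heading 116.3°; drift +16.1° → track 132.4°, groundspeed 90.6 kt
Leg 2: heading 295.4°; drift -13.4° → track 282.0°, groundspeed 108.3 kt
Leg 3: heading 133.9°; drift +15.7° → track 149.6°, groundspeed 98.7 kt

Leg 1: track=132.4°, groundspeed=90.6 kt
Leg 2: track=282.0°, groundspeed=108.3 kt
Leg 3: track=149.6°, groundspeed=98.7 kt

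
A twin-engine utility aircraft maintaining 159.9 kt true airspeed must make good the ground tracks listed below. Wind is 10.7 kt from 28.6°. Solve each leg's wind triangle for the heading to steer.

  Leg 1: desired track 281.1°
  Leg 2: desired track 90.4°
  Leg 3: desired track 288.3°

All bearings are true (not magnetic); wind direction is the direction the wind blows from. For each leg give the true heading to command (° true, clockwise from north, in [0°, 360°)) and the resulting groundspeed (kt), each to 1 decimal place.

Leg 1: heading=284.8°, groundspeed=162.8 kt
Leg 2: heading=87.0°, groundspeed=154.6 kt
Leg 3: heading=292.1°, groundspeed=161.5 kt

Leg 1: desired track 281.1°; wind correction +3.7° → command heading 284.8°, groundspeed 162.8 kt
Leg 2: desired track 90.4°; wind correction -3.4° → command heading 87.0°, groundspeed 154.6 kt
Leg 3: desired track 288.3°; wind correction +3.8° → command heading 292.1°, groundspeed 161.5 kt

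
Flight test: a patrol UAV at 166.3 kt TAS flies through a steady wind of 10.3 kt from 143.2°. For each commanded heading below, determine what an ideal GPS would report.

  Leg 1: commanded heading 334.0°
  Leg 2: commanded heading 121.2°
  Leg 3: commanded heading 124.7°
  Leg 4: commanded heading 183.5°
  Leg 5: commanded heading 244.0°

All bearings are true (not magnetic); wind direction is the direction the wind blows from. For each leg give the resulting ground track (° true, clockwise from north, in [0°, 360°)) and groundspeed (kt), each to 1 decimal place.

Leg 1: track=333.4°, groundspeed=176.4 kt
Leg 2: track=119.8°, groundspeed=156.8 kt
Leg 3: track=123.5°, groundspeed=156.6 kt
Leg 4: track=185.9°, groundspeed=158.6 kt
Leg 5: track=247.4°, groundspeed=168.5 kt

Leg 1: heading 334.0°; drift -0.6° → track 333.4°, groundspeed 176.4 kt
Leg 2: heading 121.2°; drift -1.4° → track 119.8°, groundspeed 156.8 kt
Leg 3: heading 124.7°; drift -1.2° → track 123.5°, groundspeed 156.6 kt
Leg 4: heading 183.5°; drift +2.4° → track 185.9°, groundspeed 158.6 kt
Leg 5: heading 244.0°; drift +3.4° → track 247.4°, groundspeed 168.5 kt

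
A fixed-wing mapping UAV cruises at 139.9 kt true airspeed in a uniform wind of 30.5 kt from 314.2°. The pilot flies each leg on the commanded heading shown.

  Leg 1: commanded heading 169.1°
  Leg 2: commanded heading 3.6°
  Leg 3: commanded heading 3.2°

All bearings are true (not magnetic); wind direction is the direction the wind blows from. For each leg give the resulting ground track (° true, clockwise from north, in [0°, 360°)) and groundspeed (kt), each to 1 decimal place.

Leg 1: track=163.1°, groundspeed=165.8 kt
Leg 2: track=14.5°, groundspeed=122.3 kt
Leg 3: track=14.1°, groundspeed=122.1 kt

Leg 1: heading 169.1°; drift -6.0° → track 163.1°, groundspeed 165.8 kt
Leg 2: heading 3.6°; drift +10.9° → track 14.5°, groundspeed 122.3 kt
Leg 3: heading 3.2°; drift +10.9° → track 14.1°, groundspeed 122.1 kt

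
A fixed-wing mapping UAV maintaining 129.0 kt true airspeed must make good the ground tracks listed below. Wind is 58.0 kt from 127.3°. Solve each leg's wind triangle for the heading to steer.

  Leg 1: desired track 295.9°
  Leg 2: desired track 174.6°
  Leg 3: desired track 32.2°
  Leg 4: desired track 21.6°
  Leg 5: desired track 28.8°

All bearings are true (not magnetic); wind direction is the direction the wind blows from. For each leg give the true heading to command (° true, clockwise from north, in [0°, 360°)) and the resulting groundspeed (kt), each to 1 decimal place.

Leg 1: heading=290.8°, groundspeed=185.3 kt
Leg 2: heading=155.3°, groundspeed=82.4 kt
Leg 3: heading=58.8°, groundspeed=120.5 kt
Leg 4: heading=47.2°, groundspeed=132.0 kt
Leg 5: heading=55.2°, groundspeed=124.1 kt

Leg 1: desired track 295.9°; wind correction -5.1° → command heading 290.8°, groundspeed 185.3 kt
Leg 2: desired track 174.6°; wind correction -19.3° → command heading 155.3°, groundspeed 82.4 kt
Leg 3: desired track 32.2°; wind correction +26.6° → command heading 58.8°, groundspeed 120.5 kt
Leg 4: desired track 21.6°; wind correction +25.6° → command heading 47.2°, groundspeed 132.0 kt
Leg 5: desired track 28.8°; wind correction +26.4° → command heading 55.2°, groundspeed 124.1 kt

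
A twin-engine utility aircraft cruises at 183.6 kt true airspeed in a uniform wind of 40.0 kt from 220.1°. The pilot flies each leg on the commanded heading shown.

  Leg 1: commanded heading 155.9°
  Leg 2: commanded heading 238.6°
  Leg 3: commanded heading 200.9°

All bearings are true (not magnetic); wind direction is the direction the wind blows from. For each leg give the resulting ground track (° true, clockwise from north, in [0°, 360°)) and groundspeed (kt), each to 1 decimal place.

Leg 1: track=143.7°, groundspeed=170.0 kt
Leg 2: track=243.6°, groundspeed=146.2 kt
Leg 3: track=195.7°, groundspeed=146.4 kt

Leg 1: heading 155.9°; drift -12.2° → track 143.7°, groundspeed 170.0 kt
Leg 2: heading 238.6°; drift +5.0° → track 243.6°, groundspeed 146.2 kt
Leg 3: heading 200.9°; drift -5.2° → track 195.7°, groundspeed 146.4 kt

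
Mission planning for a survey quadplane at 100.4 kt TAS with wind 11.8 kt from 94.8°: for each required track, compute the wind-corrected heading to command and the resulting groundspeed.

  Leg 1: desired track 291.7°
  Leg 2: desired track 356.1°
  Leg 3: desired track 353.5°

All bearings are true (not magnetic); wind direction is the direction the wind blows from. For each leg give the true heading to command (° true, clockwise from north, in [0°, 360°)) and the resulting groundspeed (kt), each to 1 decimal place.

Leg 1: heading=293.7°, groundspeed=111.6 kt
Leg 2: heading=2.8°, groundspeed=101.5 kt
Leg 3: heading=0.1°, groundspeed=102.0 kt

Leg 1: desired track 291.7°; wind correction +2.0° → command heading 293.7°, groundspeed 111.6 kt
Leg 2: desired track 356.1°; wind correction +6.7° → command heading 2.8°, groundspeed 101.5 kt
Leg 3: desired track 353.5°; wind correction +6.6° → command heading 0.1°, groundspeed 102.0 kt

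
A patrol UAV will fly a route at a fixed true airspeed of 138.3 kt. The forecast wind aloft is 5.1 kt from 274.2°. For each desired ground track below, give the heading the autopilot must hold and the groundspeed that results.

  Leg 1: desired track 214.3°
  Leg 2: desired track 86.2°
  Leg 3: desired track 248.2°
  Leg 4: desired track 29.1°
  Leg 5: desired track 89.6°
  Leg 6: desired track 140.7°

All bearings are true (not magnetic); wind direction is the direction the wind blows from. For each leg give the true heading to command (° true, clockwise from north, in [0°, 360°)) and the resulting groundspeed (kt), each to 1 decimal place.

Leg 1: desired track 214.3°; wind correction +1.8° → command heading 216.1°, groundspeed 135.7 kt
Leg 2: desired track 86.2°; wind correction -0.3° → command heading 85.9°, groundspeed 143.3 kt
Leg 3: desired track 248.2°; wind correction +0.9° → command heading 249.1°, groundspeed 133.7 kt
Leg 4: desired track 29.1°; wind correction -1.9° → command heading 27.2°, groundspeed 140.4 kt
Leg 5: desired track 89.6°; wind correction -0.2° → command heading 89.4°, groundspeed 143.4 kt
Leg 6: desired track 140.7°; wind correction +1.5° → command heading 142.2°, groundspeed 141.8 kt

Leg 1: heading=216.1°, groundspeed=135.7 kt
Leg 2: heading=85.9°, groundspeed=143.3 kt
Leg 3: heading=249.1°, groundspeed=133.7 kt
Leg 4: heading=27.2°, groundspeed=140.4 kt
Leg 5: heading=89.4°, groundspeed=143.4 kt
Leg 6: heading=142.2°, groundspeed=141.8 kt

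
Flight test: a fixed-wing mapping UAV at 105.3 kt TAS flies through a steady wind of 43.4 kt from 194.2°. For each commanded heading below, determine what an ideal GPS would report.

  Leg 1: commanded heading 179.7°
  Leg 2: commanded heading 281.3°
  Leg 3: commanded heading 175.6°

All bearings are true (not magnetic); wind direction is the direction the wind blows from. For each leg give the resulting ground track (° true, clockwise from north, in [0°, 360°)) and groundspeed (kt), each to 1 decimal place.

Leg 1: track=170.0°, groundspeed=64.2 kt
Leg 2: track=304.1°, groundspeed=111.8 kt
Leg 3: track=163.4°, groundspeed=65.6 kt

Leg 1: heading 179.7°; drift -9.7° → track 170.0°, groundspeed 64.2 kt
Leg 2: heading 281.3°; drift +22.8° → track 304.1°, groundspeed 111.8 kt
Leg 3: heading 175.6°; drift -12.2° → track 163.4°, groundspeed 65.6 kt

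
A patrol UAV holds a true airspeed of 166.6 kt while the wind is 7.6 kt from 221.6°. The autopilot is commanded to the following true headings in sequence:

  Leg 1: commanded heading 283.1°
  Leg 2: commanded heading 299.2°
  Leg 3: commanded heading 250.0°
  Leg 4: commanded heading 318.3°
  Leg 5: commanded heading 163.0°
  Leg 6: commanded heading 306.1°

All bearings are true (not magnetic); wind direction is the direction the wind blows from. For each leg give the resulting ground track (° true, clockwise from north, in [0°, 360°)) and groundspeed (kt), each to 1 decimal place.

Leg 1: track=285.4°, groundspeed=163.1 kt
Leg 2: track=301.8°, groundspeed=165.1 kt
Leg 3: track=251.3°, groundspeed=160.0 kt
Leg 4: track=320.9°, groundspeed=167.7 kt
Leg 5: track=160.7°, groundspeed=162.8 kt
Leg 6: track=308.7°, groundspeed=166.0 kt

Leg 1: heading 283.1°; drift +2.3° → track 285.4°, groundspeed 163.1 kt
Leg 2: heading 299.2°; drift +2.6° → track 301.8°, groundspeed 165.1 kt
Leg 3: heading 250.0°; drift +1.3° → track 251.3°, groundspeed 160.0 kt
Leg 4: heading 318.3°; drift +2.6° → track 320.9°, groundspeed 167.7 kt
Leg 5: heading 163.0°; drift -2.3° → track 160.7°, groundspeed 162.8 kt
Leg 6: heading 306.1°; drift +2.6° → track 308.7°, groundspeed 166.0 kt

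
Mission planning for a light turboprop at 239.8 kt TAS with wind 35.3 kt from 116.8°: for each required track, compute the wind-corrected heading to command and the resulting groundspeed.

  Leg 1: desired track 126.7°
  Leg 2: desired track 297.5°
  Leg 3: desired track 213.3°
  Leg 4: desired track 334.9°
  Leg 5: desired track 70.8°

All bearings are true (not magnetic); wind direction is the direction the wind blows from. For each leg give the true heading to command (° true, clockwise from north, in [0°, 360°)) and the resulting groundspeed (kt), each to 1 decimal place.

Leg 1: heading=125.2°, groundspeed=204.9 kt
Leg 2: heading=297.6°, groundspeed=275.1 kt
Leg 3: heading=204.9°, groundspeed=241.2 kt
Leg 4: heading=340.1°, groundspeed=266.6 kt
Leg 5: heading=76.9°, groundspeed=213.9 kt

Leg 1: desired track 126.7°; wind correction -1.5° → command heading 125.2°, groundspeed 204.9 kt
Leg 2: desired track 297.5°; wind correction +0.1° → command heading 297.6°, groundspeed 275.1 kt
Leg 3: desired track 213.3°; wind correction -8.4° → command heading 204.9°, groundspeed 241.2 kt
Leg 4: desired track 334.9°; wind correction +5.2° → command heading 340.1°, groundspeed 266.6 kt
Leg 5: desired track 70.8°; wind correction +6.1° → command heading 76.9°, groundspeed 213.9 kt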